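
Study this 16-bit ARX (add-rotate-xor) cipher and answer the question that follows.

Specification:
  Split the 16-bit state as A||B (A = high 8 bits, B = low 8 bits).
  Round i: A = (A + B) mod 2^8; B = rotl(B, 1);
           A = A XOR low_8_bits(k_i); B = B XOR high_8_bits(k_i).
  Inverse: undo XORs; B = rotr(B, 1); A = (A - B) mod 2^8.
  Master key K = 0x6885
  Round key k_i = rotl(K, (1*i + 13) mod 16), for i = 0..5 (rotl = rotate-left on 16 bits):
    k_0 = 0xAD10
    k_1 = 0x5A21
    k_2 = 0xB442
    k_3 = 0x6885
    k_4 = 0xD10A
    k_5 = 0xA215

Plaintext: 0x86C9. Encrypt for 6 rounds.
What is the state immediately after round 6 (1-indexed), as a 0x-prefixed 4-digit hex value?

0x8B67

s_0 = plaintext = 0x86C9
s_1 = Round(s_0, k_0) = 0x5F3E
s_2 = Round(s_1, k_1) = 0xBC26
s_3 = Round(s_2, k_2) = 0xA0F8
s_4 = Round(s_3, k_3) = 0x1D99
s_5 = Round(s_4, k_4) = 0xBCE2
s_6 = Round(s_5, k_5) = 0x8B67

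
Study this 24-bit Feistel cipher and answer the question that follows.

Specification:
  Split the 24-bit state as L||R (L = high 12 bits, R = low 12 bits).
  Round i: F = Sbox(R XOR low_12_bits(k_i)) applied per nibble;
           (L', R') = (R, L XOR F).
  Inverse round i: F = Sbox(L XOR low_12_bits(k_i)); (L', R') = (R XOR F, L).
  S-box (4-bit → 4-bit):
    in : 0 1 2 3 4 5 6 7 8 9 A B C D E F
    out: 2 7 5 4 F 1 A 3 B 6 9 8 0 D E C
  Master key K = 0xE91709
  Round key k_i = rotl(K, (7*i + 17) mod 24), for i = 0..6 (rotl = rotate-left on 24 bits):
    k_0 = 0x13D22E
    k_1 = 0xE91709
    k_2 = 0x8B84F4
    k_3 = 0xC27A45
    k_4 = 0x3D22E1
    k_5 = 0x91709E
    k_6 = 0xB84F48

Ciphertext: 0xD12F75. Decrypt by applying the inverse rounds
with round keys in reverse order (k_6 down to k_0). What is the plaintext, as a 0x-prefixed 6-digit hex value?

0xDD8A13

s_0 = ciphertext = 0xD12F75
s_1 = InvRound(s_0, k_6) = 0xA6CD12
s_2 = InvRound(s_1, k_5) = 0x4D7A6C
s_3 = InvRound(s_2, k_4) = 0x0264D7
s_4 = InvRound(s_3, k_3) = 0xD73026
s_5 = InvRound(s_4, k_2) = 0x695D73
s_6 = InvRound(s_5, k_1) = 0xA13695
s_7 = InvRound(s_6, k_0) = 0xDD8A13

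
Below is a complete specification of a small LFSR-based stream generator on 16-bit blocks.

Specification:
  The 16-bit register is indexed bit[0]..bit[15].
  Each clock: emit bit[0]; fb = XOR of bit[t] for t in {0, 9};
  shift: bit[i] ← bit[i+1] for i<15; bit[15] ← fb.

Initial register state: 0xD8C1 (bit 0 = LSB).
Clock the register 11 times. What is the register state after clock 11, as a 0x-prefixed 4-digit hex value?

0xC5BB

reg_0 = 0xD8C1
clock 1: out=1, reg = 0xEC60
clock 2: out=0, reg = 0x7630
clock 3: out=0, reg = 0xBB18
clock 4: out=0, reg = 0xDD8C
clock 5: out=0, reg = 0x6EC6
clock 6: out=0, reg = 0xB763
clock 7: out=1, reg = 0x5BB1
clock 8: out=1, reg = 0x2DD8
clock 9: out=0, reg = 0x16EC
clock 10: out=0, reg = 0x8B76
clock 11: out=0, reg = 0xC5BB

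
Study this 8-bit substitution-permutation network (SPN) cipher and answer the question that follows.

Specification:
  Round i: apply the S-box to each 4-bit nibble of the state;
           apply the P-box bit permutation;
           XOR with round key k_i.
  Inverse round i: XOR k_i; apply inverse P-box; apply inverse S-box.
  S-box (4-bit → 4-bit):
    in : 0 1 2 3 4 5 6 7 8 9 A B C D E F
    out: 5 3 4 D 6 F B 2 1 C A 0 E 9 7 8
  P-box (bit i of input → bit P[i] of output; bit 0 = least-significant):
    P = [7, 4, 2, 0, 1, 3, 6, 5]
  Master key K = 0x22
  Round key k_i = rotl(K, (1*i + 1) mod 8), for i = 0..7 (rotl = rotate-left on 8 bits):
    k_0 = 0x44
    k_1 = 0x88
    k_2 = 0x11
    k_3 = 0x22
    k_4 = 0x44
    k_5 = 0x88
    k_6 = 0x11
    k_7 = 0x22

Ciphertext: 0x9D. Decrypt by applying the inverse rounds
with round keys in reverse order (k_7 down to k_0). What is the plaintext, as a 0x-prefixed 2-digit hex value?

0xB8

s_0 = ciphertext = 0x9D
s_1 = InvRound(s_0, k_7) = 0x65
s_2 = InvRound(s_1, k_6) = 0x94
s_3 = InvRound(s_2, k_5) = 0x74
s_4 = InvRound(s_3, k_4) = 0xF7
s_5 = InvRound(s_4, k_3) = 0x25
s_6 = InvRound(s_5, k_2) = 0xF4
s_7 = InvRound(s_6, k_1) = 0xC4
s_8 = InvRound(s_7, k_0) = 0xB8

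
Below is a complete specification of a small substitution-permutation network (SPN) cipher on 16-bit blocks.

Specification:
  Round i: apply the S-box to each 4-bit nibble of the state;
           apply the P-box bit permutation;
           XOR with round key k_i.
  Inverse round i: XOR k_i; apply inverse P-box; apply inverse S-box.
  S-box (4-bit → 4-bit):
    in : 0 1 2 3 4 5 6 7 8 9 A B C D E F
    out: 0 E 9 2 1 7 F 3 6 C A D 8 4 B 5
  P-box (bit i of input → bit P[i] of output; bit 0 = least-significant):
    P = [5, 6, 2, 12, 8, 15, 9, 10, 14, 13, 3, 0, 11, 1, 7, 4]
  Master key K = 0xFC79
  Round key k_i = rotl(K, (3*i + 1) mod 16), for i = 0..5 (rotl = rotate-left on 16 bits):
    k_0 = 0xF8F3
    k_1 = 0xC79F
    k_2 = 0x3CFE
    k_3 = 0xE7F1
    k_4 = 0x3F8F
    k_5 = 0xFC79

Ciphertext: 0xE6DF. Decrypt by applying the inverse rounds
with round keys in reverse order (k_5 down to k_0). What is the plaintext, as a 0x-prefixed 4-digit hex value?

s_0 = ciphertext = 0xE6DF
s_1 = InvRound(s_0, k_5) = 0x50DB
s_2 = InvRound(s_1, k_4) = 0x27B8
s_3 = InvRound(s_2, k_3) = 0x0B33
s_4 = InvRound(s_3, k_2) = 0xD1B1
s_5 = InvRound(s_4, k_1) = 0x3D9B
s_6 = InvRound(s_5, k_0) = 0x0FE7

0x0FE7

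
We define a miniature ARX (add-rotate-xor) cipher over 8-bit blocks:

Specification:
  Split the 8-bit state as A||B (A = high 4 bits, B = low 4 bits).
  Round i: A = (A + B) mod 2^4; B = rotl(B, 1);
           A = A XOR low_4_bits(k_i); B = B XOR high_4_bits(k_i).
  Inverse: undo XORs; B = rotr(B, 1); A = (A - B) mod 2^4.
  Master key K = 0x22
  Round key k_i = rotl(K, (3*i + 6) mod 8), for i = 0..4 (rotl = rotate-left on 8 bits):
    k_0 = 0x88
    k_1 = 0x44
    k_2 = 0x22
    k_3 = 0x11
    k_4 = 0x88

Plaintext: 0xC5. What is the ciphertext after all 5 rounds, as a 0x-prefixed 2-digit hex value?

s_0 = plaintext = 0xC5
s_1 = Round(s_0, k_0) = 0x92
s_2 = Round(s_1, k_1) = 0xF0
s_3 = Round(s_2, k_2) = 0xD2
s_4 = Round(s_3, k_3) = 0xE5
s_5 = Round(s_4, k_4) = 0xB2

0xB2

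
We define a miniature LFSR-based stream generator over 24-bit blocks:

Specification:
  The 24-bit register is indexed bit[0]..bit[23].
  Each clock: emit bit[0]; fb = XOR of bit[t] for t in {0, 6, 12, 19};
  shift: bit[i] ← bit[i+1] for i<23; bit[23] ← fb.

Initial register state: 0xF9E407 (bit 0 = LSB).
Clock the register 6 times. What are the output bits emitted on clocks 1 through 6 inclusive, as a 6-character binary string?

111000

reg_0 = 0xF9E407
clock 1: out=1, reg = 0x7CF203
clock 2: out=1, reg = 0xBE7901
clock 3: out=1, reg = 0xDF3C80
clock 4: out=0, reg = 0x6F9E40
clock 5: out=0, reg = 0xB7CF20
clock 6: out=0, reg = 0x5BE790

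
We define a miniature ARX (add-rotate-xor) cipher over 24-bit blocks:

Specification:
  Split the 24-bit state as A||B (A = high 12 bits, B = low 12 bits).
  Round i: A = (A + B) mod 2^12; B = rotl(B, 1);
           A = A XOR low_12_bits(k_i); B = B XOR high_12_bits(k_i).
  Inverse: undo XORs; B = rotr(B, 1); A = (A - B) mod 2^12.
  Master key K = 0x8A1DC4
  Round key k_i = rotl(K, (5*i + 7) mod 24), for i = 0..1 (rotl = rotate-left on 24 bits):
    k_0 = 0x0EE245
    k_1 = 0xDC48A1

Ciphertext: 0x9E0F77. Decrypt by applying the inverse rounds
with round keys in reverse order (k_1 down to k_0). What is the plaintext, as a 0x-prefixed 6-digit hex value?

s_0 = ciphertext = 0x9E0F77
s_1 = InvRound(s_0, k_1) = 0x7E8959
s_2 = InvRound(s_1, k_0) = 0x8D2CDB

0x8D2CDB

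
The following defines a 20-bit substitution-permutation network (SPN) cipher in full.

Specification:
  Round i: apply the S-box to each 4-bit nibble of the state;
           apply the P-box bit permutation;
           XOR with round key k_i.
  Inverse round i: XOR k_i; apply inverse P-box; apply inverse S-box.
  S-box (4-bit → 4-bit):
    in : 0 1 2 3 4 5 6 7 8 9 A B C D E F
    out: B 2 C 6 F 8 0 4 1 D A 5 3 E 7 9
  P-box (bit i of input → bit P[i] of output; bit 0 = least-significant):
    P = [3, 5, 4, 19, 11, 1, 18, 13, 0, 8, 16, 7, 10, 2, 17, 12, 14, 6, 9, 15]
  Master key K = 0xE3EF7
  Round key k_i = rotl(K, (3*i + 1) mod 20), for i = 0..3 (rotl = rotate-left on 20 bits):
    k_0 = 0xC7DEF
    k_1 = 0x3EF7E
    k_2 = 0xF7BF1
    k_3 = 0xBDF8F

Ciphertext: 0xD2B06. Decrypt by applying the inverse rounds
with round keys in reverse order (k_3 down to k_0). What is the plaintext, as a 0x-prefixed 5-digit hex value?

s_0 = ciphertext = 0xD2B06
s_1 = InvRound(s_0, k_3) = 0xF9F28
s_2 = InvRound(s_1, k_2) = 0x08F5B
s_3 = InvRound(s_2, k_1) = 0x83B51
s_4 = InvRound(s_3, k_0) = 0xBC53E

0xBC53E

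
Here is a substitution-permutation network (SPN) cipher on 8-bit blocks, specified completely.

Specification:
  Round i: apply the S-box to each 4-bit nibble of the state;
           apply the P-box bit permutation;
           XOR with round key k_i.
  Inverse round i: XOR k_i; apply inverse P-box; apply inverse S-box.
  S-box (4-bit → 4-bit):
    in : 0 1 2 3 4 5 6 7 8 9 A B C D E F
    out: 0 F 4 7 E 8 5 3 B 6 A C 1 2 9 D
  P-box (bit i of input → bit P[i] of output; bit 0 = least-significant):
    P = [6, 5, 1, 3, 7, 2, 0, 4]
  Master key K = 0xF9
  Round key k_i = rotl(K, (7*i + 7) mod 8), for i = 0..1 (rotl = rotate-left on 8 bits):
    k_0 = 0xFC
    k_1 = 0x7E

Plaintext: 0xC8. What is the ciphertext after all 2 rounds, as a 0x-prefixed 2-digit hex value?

0xC1

s_0 = plaintext = 0xC8
s_1 = Round(s_0, k_0) = 0x14
s_2 = Round(s_1, k_1) = 0xC1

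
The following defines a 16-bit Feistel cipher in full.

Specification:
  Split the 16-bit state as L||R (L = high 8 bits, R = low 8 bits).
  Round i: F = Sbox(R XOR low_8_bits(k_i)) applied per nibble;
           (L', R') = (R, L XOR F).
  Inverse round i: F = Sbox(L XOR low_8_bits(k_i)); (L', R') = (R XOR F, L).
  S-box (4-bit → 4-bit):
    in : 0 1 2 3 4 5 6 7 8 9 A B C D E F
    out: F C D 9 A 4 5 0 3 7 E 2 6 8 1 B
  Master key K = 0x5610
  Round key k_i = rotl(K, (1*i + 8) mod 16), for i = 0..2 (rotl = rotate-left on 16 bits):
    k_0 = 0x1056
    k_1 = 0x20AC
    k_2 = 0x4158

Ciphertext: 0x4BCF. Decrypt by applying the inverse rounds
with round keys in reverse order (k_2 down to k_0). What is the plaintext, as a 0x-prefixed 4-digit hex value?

0xBFA5

s_0 = ciphertext = 0x4BCF
s_1 = InvRound(s_0, k_2) = 0x064B
s_2 = InvRound(s_1, k_1) = 0xA506
s_3 = InvRound(s_2, k_0) = 0xBFA5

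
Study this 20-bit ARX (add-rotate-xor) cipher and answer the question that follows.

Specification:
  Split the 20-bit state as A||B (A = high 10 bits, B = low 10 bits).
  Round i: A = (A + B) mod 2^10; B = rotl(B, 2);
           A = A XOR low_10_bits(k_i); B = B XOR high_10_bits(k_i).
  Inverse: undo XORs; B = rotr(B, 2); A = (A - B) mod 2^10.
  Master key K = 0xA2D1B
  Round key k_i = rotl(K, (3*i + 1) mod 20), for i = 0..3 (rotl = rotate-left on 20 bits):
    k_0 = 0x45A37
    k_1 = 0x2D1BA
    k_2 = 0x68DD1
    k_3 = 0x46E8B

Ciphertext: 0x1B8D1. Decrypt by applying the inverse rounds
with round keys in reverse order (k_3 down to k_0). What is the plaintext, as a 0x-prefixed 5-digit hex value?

s_0 = ciphertext = 0x1B8D1
s_1 = InvRound(s_0, k_3) = 0x1CE72
s_2 = InvRound(s_1, k_2) = 0xEB9F4
s_3 = InvRound(s_2, k_1) = 0x71050
s_4 = InvRound(s_3, k_0) = 0x68A51

0x68A51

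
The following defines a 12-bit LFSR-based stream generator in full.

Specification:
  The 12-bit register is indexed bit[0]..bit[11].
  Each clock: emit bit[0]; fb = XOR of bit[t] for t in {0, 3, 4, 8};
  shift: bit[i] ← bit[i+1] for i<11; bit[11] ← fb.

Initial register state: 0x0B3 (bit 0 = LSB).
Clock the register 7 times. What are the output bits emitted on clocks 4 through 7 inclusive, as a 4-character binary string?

0110

reg_0 = 0x0B3
clock 1: out=1, reg = 0x059
clock 2: out=1, reg = 0x82C
clock 3: out=0, reg = 0xC16
clock 4: out=0, reg = 0xE0B
clock 5: out=1, reg = 0x705
clock 6: out=1, reg = 0x382
clock 7: out=0, reg = 0x9C1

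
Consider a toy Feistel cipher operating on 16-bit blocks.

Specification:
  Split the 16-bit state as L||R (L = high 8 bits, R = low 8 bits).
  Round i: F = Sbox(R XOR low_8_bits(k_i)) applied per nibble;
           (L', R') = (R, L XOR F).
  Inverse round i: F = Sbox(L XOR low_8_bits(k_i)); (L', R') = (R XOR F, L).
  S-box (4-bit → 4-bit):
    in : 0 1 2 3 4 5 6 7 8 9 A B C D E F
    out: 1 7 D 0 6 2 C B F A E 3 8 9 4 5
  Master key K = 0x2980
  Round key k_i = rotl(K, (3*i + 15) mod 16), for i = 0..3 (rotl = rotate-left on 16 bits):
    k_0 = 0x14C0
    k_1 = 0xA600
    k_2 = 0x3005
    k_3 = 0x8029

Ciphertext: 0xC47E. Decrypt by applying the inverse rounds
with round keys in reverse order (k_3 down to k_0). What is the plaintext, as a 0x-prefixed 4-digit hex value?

s_0 = ciphertext = 0xC47E
s_1 = InvRound(s_0, k_3) = 0x37C4
s_2 = InvRound(s_1, k_2) = 0xC937
s_3 = InvRound(s_2, k_1) = 0xBDC9
s_4 = InvRound(s_3, k_0) = 0x70BD

0x70BD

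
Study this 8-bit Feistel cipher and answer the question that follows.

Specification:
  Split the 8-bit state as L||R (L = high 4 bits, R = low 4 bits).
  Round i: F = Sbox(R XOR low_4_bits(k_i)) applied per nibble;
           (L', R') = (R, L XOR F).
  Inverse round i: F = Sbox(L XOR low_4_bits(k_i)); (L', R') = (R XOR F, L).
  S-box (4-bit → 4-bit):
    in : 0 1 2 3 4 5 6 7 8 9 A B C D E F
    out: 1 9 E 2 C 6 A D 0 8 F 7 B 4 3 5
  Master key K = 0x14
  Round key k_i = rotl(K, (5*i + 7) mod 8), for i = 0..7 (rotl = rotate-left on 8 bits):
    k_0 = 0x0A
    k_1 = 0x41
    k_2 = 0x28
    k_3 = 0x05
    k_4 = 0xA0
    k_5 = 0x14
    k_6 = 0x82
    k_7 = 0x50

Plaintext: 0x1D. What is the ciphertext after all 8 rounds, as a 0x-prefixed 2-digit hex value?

0x7C

s_0 = plaintext = 0x1D
s_1 = Round(s_0, k_0) = 0xDC
s_2 = Round(s_1, k_1) = 0xC9
s_3 = Round(s_2, k_2) = 0x95
s_4 = Round(s_3, k_3) = 0x58
s_5 = Round(s_4, k_4) = 0x85
s_6 = Round(s_5, k_5) = 0x51
s_7 = Round(s_6, k_6) = 0x17
s_8 = Round(s_7, k_7) = 0x7C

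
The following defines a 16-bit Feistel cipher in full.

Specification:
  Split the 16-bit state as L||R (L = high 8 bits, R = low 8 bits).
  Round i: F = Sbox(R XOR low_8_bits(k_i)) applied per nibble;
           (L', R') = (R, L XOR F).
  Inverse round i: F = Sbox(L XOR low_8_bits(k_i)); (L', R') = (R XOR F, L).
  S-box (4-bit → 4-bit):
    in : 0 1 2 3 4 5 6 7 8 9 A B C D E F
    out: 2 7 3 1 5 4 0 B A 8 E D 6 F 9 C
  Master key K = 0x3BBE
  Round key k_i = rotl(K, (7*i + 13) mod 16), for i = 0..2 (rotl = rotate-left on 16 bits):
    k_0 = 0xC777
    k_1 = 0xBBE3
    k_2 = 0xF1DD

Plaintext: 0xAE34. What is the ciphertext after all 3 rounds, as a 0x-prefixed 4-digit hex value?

s_0 = plaintext = 0xAE34
s_1 = Round(s_0, k_0) = 0x34FF
s_2 = Round(s_1, k_1) = 0xFF42
s_3 = Round(s_2, k_2) = 0x4273

0x4273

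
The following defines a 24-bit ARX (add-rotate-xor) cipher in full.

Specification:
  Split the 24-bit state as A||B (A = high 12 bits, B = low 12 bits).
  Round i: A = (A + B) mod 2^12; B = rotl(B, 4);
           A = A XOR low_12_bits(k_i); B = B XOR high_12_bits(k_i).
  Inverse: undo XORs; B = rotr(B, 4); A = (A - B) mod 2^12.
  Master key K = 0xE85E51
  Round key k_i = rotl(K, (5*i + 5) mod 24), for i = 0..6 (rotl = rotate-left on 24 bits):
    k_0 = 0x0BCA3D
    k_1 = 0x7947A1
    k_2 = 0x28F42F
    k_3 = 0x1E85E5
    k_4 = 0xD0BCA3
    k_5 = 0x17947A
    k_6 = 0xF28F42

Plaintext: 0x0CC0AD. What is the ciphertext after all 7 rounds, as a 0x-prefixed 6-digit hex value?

0x801466

s_0 = plaintext = 0x0CC0AD
s_1 = Round(s_0, k_0) = 0xB44A6C
s_2 = Round(s_1, k_1) = 0x21115E
s_3 = Round(s_2, k_2) = 0x74076E
s_4 = Round(s_3, k_3) = 0xB4B70F
s_5 = Round(s_4, k_4) = 0xEF9DFC
s_6 = Round(s_5, k_5) = 0x88FEB4
s_7 = Round(s_6, k_6) = 0x801466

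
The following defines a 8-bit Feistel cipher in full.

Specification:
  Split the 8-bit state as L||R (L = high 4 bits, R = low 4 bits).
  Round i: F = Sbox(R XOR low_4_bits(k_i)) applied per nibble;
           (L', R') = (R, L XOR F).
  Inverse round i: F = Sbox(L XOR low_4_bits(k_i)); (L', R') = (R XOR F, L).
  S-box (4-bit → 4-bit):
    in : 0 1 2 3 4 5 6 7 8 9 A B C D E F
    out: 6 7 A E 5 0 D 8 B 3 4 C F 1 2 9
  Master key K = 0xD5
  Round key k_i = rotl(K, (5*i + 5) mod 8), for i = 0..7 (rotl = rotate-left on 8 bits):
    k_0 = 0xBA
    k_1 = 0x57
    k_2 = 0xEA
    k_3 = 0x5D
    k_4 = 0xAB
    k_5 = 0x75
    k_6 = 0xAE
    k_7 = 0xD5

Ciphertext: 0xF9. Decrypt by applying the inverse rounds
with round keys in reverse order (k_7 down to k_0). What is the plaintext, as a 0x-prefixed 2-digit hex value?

0x9C

s_0 = ciphertext = 0xF9
s_1 = InvRound(s_0, k_7) = 0xDF
s_2 = InvRound(s_1, k_6) = 0x1D
s_3 = InvRound(s_2, k_5) = 0x81
s_4 = InvRound(s_3, k_4) = 0xF8
s_5 = InvRound(s_4, k_3) = 0x2F
s_6 = InvRound(s_5, k_2) = 0x42
s_7 = InvRound(s_6, k_1) = 0xC4
s_8 = InvRound(s_7, k_0) = 0x9C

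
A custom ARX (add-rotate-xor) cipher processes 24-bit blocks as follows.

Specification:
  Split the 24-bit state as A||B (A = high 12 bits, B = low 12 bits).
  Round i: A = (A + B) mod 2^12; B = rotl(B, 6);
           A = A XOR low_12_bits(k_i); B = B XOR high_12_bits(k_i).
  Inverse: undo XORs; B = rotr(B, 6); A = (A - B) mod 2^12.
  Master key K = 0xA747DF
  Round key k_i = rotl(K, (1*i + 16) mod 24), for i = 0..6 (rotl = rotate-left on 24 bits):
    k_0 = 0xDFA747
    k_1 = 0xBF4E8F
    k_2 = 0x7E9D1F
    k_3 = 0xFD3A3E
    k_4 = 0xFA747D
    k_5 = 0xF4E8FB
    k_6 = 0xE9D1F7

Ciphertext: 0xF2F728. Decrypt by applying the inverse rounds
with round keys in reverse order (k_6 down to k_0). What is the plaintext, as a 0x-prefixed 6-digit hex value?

s_0 = ciphertext = 0xF2F728
s_1 = InvRound(s_0, k_6) = 0x172D66
s_2 = InvRound(s_1, k_5) = 0xF81A08
s_3 = InvRound(s_2, k_4) = 0x026BD6
s_4 = InvRound(s_3, k_3) = 0x8C8150
s_5 = InvRound(s_4, k_2) = 0x77DE5A
s_6 = InvRound(s_5, k_1) = 0xE5CB96
s_7 = InvRound(s_6, k_0) = 0xE02B19

0xE02B19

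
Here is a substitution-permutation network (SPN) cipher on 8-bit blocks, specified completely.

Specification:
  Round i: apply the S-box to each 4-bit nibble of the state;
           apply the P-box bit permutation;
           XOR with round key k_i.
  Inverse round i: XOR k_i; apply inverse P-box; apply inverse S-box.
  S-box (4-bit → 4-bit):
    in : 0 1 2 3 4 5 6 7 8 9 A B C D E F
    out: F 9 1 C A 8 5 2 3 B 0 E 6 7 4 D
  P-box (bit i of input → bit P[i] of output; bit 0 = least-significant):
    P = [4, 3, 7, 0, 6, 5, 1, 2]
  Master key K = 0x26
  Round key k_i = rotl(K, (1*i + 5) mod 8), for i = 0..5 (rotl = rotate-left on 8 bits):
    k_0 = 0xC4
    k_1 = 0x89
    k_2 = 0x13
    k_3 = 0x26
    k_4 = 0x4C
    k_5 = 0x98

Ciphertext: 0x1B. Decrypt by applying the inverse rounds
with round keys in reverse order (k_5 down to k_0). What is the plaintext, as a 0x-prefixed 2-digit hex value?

0x28

s_0 = ciphertext = 0x1B
s_1 = InvRound(s_0, k_5) = 0xE3
s_2 = InvRound(s_1, k_4) = 0xBB
s_3 = InvRound(s_2, k_3) = 0x50
s_4 = InvRound(s_3, k_2) = 0x65
s_5 = InvRound(s_4, k_1) = 0x9C
s_6 = InvRound(s_5, k_0) = 0x28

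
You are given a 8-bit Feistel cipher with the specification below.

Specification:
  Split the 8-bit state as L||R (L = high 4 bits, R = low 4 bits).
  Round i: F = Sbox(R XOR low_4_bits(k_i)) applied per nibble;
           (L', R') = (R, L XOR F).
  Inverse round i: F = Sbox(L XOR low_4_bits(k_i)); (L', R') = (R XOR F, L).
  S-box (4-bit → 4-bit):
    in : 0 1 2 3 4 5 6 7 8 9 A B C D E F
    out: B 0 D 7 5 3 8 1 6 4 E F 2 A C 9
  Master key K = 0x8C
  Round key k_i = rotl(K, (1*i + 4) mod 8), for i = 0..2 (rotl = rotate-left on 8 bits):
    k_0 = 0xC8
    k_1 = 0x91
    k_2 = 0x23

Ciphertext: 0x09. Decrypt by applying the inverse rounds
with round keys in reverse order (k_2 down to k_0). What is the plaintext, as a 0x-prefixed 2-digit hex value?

0xE9

s_0 = ciphertext = 0x09
s_1 = InvRound(s_0, k_2) = 0xE0
s_2 = InvRound(s_1, k_1) = 0x9E
s_3 = InvRound(s_2, k_0) = 0xE9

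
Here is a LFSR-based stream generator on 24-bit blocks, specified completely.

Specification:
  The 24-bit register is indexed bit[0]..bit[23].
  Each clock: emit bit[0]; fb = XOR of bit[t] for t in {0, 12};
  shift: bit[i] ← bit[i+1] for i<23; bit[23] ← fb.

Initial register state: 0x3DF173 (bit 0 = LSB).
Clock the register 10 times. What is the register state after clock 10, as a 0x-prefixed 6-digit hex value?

0xAB0F7C

reg_0 = 0x3DF173
clock 1: out=1, reg = 0x1EF8B9
clock 2: out=1, reg = 0x0F7C5C
clock 3: out=0, reg = 0x87BE2E
clock 4: out=0, reg = 0xC3DF17
clock 5: out=1, reg = 0x61EF8B
clock 6: out=1, reg = 0xB0F7C5
clock 7: out=1, reg = 0x587BE2
clock 8: out=0, reg = 0xAC3DF1
clock 9: out=1, reg = 0x561EF8
clock 10: out=0, reg = 0xAB0F7C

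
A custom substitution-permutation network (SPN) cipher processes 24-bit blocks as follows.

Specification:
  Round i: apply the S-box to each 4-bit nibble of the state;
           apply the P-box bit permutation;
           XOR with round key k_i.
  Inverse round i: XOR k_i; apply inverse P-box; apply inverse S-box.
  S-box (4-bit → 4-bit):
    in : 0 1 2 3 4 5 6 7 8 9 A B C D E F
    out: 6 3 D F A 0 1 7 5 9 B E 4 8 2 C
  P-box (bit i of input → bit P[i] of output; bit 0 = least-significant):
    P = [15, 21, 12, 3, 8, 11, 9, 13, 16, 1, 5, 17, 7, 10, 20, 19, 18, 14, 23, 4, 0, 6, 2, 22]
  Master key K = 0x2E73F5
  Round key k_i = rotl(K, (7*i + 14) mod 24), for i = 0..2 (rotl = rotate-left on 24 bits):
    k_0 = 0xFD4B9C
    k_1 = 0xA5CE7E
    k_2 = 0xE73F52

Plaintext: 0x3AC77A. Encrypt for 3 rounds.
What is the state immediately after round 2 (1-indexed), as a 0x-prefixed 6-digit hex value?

0x1156D1

s_0 = plaintext = 0x3AC77A
s_1 = Round(s_0, k_0) = 0x8880E3
s_2 = Round(s_1, k_1) = 0x1156D1
s_3 = Round(s_2, k_2) = 0xC2DF13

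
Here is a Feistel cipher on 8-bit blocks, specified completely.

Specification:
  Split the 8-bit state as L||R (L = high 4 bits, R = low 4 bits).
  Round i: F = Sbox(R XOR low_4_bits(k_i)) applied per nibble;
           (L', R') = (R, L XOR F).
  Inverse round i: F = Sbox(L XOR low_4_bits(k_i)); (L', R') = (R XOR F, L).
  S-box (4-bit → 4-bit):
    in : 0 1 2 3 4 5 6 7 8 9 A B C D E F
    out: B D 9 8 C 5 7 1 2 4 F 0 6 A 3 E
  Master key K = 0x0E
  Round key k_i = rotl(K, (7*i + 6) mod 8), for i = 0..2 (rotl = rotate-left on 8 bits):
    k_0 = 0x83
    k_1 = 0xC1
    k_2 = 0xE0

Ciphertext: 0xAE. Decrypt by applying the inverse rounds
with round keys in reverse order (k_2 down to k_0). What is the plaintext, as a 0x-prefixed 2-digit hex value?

s_0 = ciphertext = 0xAE
s_1 = InvRound(s_0, k_2) = 0x1A
s_2 = InvRound(s_1, k_1) = 0x11
s_3 = InvRound(s_2, k_0) = 0x81

0x81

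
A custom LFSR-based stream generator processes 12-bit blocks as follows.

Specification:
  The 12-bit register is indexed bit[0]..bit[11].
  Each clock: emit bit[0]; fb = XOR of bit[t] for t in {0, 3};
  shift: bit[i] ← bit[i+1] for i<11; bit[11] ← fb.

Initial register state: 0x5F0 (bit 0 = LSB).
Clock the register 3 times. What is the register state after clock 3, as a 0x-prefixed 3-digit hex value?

0xCBE

reg_0 = 0x5F0
clock 1: out=0, reg = 0x2F8
clock 2: out=0, reg = 0x97C
clock 3: out=0, reg = 0xCBE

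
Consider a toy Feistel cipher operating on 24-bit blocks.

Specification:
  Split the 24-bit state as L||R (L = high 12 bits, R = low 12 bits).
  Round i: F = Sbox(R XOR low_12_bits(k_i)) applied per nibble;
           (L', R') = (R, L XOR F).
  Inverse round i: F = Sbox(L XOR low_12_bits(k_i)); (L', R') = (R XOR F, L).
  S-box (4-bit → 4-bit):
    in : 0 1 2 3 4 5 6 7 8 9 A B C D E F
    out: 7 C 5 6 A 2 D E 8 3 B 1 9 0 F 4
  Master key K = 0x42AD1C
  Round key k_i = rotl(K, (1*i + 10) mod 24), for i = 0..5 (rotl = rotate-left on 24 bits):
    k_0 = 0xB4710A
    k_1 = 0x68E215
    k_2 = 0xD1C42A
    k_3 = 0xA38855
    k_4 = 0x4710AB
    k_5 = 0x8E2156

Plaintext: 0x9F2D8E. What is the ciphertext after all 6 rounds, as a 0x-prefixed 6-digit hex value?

s_0 = plaintext = 0x9F2D8E
s_1 = Round(s_0, k_0) = 0xD8E078
s_2 = Round(s_1, k_1) = 0x07885E
s_3 = Round(s_2, k_2) = 0x85E992
s_4 = Round(s_3, k_3) = 0x9924C0
s_5 = Round(s_4, k_4) = 0x4C0343
s_6 = Round(s_5, k_5) = 0x343102

0x343102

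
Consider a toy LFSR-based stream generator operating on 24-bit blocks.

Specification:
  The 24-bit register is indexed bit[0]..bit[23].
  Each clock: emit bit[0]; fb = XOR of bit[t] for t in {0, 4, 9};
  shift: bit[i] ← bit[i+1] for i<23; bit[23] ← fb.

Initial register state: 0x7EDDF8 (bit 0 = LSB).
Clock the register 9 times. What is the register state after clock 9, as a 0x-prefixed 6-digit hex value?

0xA4BF6E

reg_0 = 0x7EDDF8
clock 1: out=0, reg = 0xBF6EFC
clock 2: out=0, reg = 0x5FB77E
clock 3: out=0, reg = 0x2FDBBF
clock 4: out=1, reg = 0x97EDDF
clock 5: out=1, reg = 0x4BF6EF
clock 6: out=1, reg = 0x25FB77
clock 7: out=1, reg = 0x92FDBB
clock 8: out=1, reg = 0x497EDD
clock 9: out=1, reg = 0xA4BF6E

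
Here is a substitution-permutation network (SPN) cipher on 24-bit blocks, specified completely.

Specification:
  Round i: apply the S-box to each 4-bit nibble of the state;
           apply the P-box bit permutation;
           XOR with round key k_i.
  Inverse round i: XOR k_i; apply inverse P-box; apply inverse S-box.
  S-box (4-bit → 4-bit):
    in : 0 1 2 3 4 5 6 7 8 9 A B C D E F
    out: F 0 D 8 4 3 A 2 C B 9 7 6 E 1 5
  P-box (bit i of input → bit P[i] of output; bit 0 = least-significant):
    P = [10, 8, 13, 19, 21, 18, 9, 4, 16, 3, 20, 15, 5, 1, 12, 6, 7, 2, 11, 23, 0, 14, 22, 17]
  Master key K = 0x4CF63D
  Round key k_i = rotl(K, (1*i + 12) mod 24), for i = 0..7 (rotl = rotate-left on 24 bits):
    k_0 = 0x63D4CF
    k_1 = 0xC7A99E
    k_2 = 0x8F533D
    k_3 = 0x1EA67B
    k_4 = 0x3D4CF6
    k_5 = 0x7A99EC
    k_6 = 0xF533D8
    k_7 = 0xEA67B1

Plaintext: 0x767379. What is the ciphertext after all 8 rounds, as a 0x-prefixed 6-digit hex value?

0xD2F598

s_0 = plaintext = 0x767379
s_1 = Round(s_0, k_0) = 0xEF11C9
s_2 = Round(s_1, k_1) = 0xCBA61F
s_3 = Round(s_2, k_2) = 0xCFBFD1
s_4 = Round(s_3, k_3) = 0x4BFCC9
s_5 = Round(s_4, k_4) = 0x61535A
s_6 = Round(s_5, k_5) = 0x545DCE
s_7 = Round(s_6, k_6) = 0xE1FDF3
s_8 = Round(s_7, k_7) = 0xD2F598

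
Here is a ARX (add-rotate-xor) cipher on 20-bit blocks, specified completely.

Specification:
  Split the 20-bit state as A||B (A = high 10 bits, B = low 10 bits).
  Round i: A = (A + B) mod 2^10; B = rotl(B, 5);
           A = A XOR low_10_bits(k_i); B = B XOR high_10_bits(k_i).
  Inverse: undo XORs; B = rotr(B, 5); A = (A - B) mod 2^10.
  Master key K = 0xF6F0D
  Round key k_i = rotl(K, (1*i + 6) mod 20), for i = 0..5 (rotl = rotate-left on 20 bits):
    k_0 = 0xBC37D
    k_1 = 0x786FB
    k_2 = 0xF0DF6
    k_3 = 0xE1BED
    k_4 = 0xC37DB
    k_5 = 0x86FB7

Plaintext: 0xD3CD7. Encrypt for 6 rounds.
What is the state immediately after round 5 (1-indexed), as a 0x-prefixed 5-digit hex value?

0x1202B

s_0 = plaintext = 0xD3CD7
s_1 = Round(s_0, k_0) = 0xD6C16
s_2 = Round(s_1, k_1) = 0x62B21
s_3 = Round(s_2, k_2) = 0x577FA
s_4 = Round(s_3, k_3) = 0xAE8D9
s_5 = Round(s_4, k_4) = 0x1202B
s_6 = Round(s_5, k_5) = 0xF137A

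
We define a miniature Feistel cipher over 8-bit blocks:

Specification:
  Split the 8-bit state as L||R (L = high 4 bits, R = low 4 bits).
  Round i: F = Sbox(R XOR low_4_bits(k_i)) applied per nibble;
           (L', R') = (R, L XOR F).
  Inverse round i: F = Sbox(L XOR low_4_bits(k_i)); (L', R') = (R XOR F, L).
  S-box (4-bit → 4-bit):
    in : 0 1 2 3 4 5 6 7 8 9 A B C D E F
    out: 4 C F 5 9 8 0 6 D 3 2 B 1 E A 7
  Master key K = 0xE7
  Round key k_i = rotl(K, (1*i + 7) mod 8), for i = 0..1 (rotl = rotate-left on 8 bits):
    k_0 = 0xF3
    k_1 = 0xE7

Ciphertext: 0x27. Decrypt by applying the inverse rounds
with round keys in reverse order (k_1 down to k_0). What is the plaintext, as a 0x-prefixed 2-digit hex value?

0x3F

s_0 = ciphertext = 0x27
s_1 = InvRound(s_0, k_1) = 0xF2
s_2 = InvRound(s_1, k_0) = 0x3F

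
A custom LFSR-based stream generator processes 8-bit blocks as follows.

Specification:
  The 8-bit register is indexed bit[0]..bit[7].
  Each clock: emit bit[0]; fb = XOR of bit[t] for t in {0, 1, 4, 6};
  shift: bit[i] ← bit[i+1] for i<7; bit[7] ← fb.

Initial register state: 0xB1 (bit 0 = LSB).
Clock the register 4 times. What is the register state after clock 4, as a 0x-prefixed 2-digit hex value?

reg_0 = 0xB1
clock 1: out=1, reg = 0x58
clock 2: out=0, reg = 0x2C
clock 3: out=0, reg = 0x16
clock 4: out=0, reg = 0x0B

0x0B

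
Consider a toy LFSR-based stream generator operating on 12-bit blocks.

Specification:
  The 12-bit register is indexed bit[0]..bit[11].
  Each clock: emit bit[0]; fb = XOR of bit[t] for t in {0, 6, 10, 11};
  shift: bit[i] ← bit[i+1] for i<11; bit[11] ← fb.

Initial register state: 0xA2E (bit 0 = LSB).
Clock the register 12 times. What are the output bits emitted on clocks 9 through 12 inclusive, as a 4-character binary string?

reg_0 = 0xA2E
clock 1: out=0, reg = 0xD17
clock 2: out=1, reg = 0xE8B
clock 3: out=1, reg = 0xF45
clock 4: out=1, reg = 0x7A2
clock 5: out=0, reg = 0xBD1
clock 6: out=1, reg = 0xDE8
clock 7: out=0, reg = 0xEF4
clock 8: out=0, reg = 0xF7A
clock 9: out=0, reg = 0xFBD
clock 10: out=1, reg = 0xFDE
clock 11: out=0, reg = 0xFEF
clock 12: out=1, reg = 0x7F7

0101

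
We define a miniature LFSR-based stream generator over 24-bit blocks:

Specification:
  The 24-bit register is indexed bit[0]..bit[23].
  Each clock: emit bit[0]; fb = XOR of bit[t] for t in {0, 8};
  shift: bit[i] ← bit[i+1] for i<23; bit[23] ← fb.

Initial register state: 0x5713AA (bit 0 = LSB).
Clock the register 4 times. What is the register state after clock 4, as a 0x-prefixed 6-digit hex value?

0x95713A

reg_0 = 0x5713AA
clock 1: out=0, reg = 0xAB89D5
clock 2: out=1, reg = 0x55C4EA
clock 3: out=0, reg = 0x2AE275
clock 4: out=1, reg = 0x95713A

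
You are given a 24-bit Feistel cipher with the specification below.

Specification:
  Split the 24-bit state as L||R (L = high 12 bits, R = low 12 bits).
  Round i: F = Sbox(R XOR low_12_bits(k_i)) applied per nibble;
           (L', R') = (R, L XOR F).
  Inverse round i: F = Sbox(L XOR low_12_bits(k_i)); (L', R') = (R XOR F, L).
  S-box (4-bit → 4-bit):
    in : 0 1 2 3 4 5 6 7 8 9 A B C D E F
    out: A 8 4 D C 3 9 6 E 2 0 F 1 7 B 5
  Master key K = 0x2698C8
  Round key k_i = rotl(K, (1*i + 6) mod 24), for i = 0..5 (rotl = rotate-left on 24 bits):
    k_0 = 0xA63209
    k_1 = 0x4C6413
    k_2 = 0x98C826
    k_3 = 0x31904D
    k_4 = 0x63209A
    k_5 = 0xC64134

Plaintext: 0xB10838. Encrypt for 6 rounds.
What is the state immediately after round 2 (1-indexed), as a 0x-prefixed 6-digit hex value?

0xBC8D47

s_0 = plaintext = 0xB10838
s_1 = Round(s_0, k_0) = 0x838BC8
s_2 = Round(s_1, k_1) = 0xBC8D47
s_3 = Round(s_2, k_2) = 0xD47850
s_4 = Round(s_3, k_3) = 0x8503C0
s_5 = Round(s_4, k_4) = 0x3C0560
s_6 = Round(s_5, k_5) = 0x560FFC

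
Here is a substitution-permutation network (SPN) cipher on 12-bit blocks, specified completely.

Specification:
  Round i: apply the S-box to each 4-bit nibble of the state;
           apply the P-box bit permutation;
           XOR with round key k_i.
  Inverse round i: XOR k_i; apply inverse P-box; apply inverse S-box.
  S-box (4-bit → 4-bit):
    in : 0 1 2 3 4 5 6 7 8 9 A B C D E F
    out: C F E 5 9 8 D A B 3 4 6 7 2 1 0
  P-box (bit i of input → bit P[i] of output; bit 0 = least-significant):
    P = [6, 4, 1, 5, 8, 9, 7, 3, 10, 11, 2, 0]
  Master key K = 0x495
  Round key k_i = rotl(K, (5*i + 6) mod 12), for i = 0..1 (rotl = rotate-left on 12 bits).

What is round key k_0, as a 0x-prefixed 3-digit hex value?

K = 0x495
k_0 = rotl(K, (5*0+6) mod 12) = rotl(K, 6) = 0x552

0x552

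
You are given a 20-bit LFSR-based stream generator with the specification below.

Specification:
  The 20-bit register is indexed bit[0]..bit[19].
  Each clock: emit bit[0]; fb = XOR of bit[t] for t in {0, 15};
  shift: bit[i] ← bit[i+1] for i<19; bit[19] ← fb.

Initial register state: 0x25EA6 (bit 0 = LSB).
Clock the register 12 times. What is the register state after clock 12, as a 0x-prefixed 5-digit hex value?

0x2E225

reg_0 = 0x25EA6
clock 1: out=0, reg = 0x12F53
clock 2: out=1, reg = 0x897A9
clock 3: out=1, reg = 0x44BD4
clock 4: out=0, reg = 0x225EA
clock 5: out=0, reg = 0x112F5
clock 6: out=1, reg = 0x8897A
clock 7: out=0, reg = 0xC44BD
clock 8: out=1, reg = 0xE225E
clock 9: out=0, reg = 0x7112F
clock 10: out=1, reg = 0xB8897
clock 11: out=1, reg = 0x5C44B
clock 12: out=1, reg = 0x2E225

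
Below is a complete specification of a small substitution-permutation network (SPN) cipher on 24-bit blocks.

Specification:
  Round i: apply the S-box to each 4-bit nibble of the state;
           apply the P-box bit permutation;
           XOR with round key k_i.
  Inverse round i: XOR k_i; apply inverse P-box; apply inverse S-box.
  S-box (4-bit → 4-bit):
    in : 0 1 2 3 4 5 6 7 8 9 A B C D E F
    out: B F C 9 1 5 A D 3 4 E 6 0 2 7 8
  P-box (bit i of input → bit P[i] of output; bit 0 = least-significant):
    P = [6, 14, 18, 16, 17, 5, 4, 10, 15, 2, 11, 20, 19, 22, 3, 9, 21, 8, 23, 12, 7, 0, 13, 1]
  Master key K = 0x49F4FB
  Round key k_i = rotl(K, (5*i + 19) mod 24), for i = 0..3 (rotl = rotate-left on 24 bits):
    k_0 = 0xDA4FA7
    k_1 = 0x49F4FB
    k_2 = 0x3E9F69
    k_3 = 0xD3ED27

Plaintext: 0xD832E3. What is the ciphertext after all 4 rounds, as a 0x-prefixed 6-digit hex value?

0x331AE7

s_0 = plaintext = 0xD832E3
s_1 = Round(s_0, k_0) = 0xE144D6
s_2 = Round(s_1, k_1) = 0xE0055A
s_3 = Round(s_2, k_2) = 0x5164F8
s_4 = Round(s_3, k_3) = 0x331AE7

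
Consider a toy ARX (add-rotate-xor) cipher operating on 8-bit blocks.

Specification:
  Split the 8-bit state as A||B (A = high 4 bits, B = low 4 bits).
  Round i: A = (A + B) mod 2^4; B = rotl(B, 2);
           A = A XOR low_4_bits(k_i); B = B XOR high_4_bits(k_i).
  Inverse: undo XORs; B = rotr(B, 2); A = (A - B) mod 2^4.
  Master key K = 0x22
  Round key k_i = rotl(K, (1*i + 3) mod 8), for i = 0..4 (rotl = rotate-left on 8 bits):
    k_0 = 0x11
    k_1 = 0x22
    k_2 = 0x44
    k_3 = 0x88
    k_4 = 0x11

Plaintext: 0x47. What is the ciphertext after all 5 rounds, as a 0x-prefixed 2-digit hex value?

0x03

s_0 = plaintext = 0x47
s_1 = Round(s_0, k_0) = 0xAC
s_2 = Round(s_1, k_1) = 0x41
s_3 = Round(s_2, k_2) = 0x10
s_4 = Round(s_3, k_3) = 0x98
s_5 = Round(s_4, k_4) = 0x03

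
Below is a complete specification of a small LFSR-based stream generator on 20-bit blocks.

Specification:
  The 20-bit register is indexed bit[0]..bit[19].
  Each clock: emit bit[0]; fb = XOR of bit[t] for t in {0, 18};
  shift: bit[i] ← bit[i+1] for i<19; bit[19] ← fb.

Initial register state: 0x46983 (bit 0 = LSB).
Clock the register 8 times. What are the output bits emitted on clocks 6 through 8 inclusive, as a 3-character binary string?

001

reg_0 = 0x46983
clock 1: out=1, reg = 0x234C1
clock 2: out=1, reg = 0x91A60
clock 3: out=0, reg = 0x48D30
clock 4: out=0, reg = 0xA4698
clock 5: out=0, reg = 0x5234C
clock 6: out=0, reg = 0xA91A6
clock 7: out=0, reg = 0x548D3
clock 8: out=1, reg = 0x2A469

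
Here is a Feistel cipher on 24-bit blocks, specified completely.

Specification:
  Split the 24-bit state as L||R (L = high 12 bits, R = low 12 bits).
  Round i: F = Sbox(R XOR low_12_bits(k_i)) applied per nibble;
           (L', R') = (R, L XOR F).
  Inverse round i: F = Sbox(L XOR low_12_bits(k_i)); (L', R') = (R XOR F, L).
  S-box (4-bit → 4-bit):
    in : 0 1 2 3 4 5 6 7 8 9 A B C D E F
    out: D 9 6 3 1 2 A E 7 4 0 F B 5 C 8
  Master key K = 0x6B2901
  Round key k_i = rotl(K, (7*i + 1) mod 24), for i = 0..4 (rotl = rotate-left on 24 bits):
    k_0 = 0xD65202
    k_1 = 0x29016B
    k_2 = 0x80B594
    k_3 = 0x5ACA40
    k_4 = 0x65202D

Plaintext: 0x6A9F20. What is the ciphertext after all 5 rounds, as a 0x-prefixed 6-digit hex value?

0xFC40F9

s_0 = plaintext = 0x6A9F20
s_1 = Round(s_0, k_0) = 0xF203CF
s_2 = Round(s_1, k_1) = 0x3CF921
s_3 = Round(s_2, k_2) = 0x92183D
s_4 = Round(s_3, k_3) = 0x83DFC4
s_5 = Round(s_4, k_4) = 0xFC40F9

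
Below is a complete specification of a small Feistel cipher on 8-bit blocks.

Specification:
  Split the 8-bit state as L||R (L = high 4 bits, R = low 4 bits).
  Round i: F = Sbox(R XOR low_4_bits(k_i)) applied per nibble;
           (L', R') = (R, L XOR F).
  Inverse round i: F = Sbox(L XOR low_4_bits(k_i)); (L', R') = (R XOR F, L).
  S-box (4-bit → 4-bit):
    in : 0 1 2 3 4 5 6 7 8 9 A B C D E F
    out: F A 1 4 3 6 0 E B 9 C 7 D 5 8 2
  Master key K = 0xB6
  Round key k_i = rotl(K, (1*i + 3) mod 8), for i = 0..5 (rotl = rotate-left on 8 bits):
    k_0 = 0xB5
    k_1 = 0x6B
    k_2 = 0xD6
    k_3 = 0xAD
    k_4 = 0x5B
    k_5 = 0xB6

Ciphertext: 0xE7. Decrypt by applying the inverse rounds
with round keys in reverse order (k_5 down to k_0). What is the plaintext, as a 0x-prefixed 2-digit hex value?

0x40

s_0 = ciphertext = 0xE7
s_1 = InvRound(s_0, k_5) = 0xCE
s_2 = InvRound(s_1, k_4) = 0x0C
s_3 = InvRound(s_2, k_3) = 0x90
s_4 = InvRound(s_3, k_2) = 0x29
s_5 = InvRound(s_4, k_1) = 0x02
s_6 = InvRound(s_5, k_0) = 0x40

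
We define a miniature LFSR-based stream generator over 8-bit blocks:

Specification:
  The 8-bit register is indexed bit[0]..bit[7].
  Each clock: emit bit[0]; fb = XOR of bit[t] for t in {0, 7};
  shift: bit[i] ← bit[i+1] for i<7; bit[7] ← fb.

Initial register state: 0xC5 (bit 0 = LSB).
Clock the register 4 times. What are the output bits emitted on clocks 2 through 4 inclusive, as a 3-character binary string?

010

reg_0 = 0xC5
clock 1: out=1, reg = 0x62
clock 2: out=0, reg = 0x31
clock 3: out=1, reg = 0x98
clock 4: out=0, reg = 0xCC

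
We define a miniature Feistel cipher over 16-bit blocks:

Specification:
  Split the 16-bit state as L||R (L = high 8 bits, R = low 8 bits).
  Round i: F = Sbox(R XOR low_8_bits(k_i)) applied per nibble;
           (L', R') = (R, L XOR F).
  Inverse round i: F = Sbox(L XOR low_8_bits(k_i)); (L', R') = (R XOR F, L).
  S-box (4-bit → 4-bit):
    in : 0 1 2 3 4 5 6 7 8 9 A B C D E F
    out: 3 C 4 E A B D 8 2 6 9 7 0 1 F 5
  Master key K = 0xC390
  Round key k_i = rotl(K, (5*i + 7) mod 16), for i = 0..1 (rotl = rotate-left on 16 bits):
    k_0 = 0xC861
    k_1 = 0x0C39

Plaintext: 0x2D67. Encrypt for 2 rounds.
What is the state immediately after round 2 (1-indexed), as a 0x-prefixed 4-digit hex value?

0x1021

s_0 = plaintext = 0x2D67
s_1 = Round(s_0, k_0) = 0x6710
s_2 = Round(s_1, k_1) = 0x1021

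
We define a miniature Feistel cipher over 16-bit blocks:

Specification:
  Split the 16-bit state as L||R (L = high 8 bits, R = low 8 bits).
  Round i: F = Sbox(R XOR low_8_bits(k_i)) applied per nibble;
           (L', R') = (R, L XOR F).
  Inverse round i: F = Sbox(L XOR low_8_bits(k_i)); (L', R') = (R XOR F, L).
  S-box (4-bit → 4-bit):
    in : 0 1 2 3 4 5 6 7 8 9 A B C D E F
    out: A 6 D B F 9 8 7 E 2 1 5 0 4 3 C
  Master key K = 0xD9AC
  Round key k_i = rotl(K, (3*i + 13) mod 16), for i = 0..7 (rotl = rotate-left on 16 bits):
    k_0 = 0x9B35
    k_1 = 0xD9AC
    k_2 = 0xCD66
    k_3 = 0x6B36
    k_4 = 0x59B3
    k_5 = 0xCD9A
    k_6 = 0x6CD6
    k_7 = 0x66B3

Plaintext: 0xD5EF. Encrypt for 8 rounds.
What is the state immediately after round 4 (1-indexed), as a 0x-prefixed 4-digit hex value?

0x2338

s_0 = plaintext = 0xD5EF
s_1 = Round(s_0, k_0) = 0xEF94
s_2 = Round(s_1, k_1) = 0x9451
s_3 = Round(s_2, k_2) = 0x5123
s_4 = Round(s_3, k_3) = 0x2338
s_5 = Round(s_4, k_4) = 0x38C6
s_6 = Round(s_5, k_5) = 0xC6A8
s_7 = Round(s_6, k_6) = 0xA8B5
s_8 = Round(s_7, k_7) = 0xB500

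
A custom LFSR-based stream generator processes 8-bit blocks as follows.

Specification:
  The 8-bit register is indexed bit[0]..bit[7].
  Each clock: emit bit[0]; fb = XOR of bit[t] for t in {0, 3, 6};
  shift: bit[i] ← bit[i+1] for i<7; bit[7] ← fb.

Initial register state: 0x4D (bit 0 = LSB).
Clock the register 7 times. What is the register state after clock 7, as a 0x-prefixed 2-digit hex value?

reg_0 = 0x4D
clock 1: out=1, reg = 0xA6
clock 2: out=0, reg = 0x53
clock 3: out=1, reg = 0x29
clock 4: out=1, reg = 0x14
clock 5: out=0, reg = 0x0A
clock 6: out=0, reg = 0x85
clock 7: out=1, reg = 0xC2

0xC2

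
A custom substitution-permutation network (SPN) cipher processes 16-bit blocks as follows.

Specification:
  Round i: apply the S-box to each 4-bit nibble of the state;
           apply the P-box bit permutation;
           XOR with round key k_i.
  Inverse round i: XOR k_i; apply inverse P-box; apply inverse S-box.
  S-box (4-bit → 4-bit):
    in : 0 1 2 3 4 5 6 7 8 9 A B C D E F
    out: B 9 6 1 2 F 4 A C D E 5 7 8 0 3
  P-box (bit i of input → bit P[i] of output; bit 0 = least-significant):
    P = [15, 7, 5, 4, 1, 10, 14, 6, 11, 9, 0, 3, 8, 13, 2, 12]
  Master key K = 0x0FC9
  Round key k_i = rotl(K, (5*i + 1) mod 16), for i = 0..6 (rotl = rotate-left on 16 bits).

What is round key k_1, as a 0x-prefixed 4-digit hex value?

K = 0x0FC9
k_0 = rotl(K, (5*0+1) mod 16) = rotl(K, 1) = 0x1F92
k_1 = rotl(K, (5*1+1) mod 16) = rotl(K, 6) = 0xF243

0xF243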